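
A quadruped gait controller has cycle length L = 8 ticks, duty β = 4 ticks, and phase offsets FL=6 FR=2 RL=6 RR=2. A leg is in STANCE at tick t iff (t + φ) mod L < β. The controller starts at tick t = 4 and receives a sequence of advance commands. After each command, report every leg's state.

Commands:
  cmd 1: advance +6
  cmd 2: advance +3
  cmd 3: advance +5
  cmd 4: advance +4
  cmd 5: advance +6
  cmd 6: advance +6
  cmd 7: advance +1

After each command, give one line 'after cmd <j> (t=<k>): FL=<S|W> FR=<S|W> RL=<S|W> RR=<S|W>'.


start t=4: FL=S FR=W RL=S RR=W
cmd 1: advance +6 → t=10, phase=(0,4,0,4) → FL=S FR=W RL=S RR=W
cmd 2: advance +3 → t=13, phase=(3,7,3,7) → FL=S FR=W RL=S RR=W
cmd 3: advance +5 → t=18, phase=(0,4,0,4) → FL=S FR=W RL=S RR=W
cmd 4: advance +4 → t=22, phase=(4,0,4,0) → FL=W FR=S RL=W RR=S
cmd 5: advance +6 → t=28, phase=(2,6,2,6) → FL=S FR=W RL=S RR=W
cmd 6: advance +6 → t=34, phase=(0,4,0,4) → FL=S FR=W RL=S RR=W
cmd 7: advance +1 → t=35, phase=(1,5,1,5) → FL=S FR=W RL=S RR=W

after cmd 1 (t=10): FL=S FR=W RL=S RR=W
after cmd 2 (t=13): FL=S FR=W RL=S RR=W
after cmd 3 (t=18): FL=S FR=W RL=S RR=W
after cmd 4 (t=22): FL=W FR=S RL=W RR=S
after cmd 5 (t=28): FL=S FR=W RL=S RR=W
after cmd 6 (t=34): FL=S FR=W RL=S RR=W
after cmd 7 (t=35): FL=S FR=W RL=S RR=W


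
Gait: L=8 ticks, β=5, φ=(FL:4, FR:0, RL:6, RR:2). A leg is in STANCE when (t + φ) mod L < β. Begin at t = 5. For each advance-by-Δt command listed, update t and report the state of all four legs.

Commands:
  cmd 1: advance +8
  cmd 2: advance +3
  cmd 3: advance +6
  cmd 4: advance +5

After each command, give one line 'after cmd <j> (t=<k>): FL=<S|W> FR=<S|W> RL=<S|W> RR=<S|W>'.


after cmd 1 (t=13): FL=S FR=W RL=S RR=W
after cmd 2 (t=16): FL=S FR=S RL=W RR=S
after cmd 3 (t=22): FL=S FR=W RL=S RR=S
after cmd 4 (t=27): FL=W FR=S RL=S RR=W

start t=5: FL=S FR=W RL=S RR=W
cmd 1: advance +8 → t=13, phase=(1,5,3,7) → FL=S FR=W RL=S RR=W
cmd 2: advance +3 → t=16, phase=(4,0,6,2) → FL=S FR=S RL=W RR=S
cmd 3: advance +6 → t=22, phase=(2,6,4,0) → FL=S FR=W RL=S RR=S
cmd 4: advance +5 → t=27, phase=(7,3,1,5) → FL=W FR=S RL=S RR=W


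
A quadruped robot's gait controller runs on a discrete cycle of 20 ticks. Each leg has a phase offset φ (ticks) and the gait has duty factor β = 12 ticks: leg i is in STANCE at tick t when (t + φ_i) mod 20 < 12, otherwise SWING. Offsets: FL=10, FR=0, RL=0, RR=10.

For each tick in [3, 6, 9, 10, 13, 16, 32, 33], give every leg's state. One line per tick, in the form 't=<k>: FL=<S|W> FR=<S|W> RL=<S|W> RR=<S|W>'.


t=3: phase=(13,3,3,13) vs β=12 → FL=W FR=S RL=S RR=W
t=6: phase=(16,6,6,16) vs β=12 → FL=W FR=S RL=S RR=W
t=9: phase=(19,9,9,19) vs β=12 → FL=W FR=S RL=S RR=W
t=10: phase=(0,10,10,0) vs β=12 → FL=S FR=S RL=S RR=S
t=13: phase=(3,13,13,3) vs β=12 → FL=S FR=W RL=W RR=S
t=16: phase=(6,16,16,6) vs β=12 → FL=S FR=W RL=W RR=S
t=32: phase=(2,12,12,2) vs β=12 → FL=S FR=W RL=W RR=S
t=33: phase=(3,13,13,3) vs β=12 → FL=S FR=W RL=W RR=S

t=3: FL=W FR=S RL=S RR=W
t=6: FL=W FR=S RL=S RR=W
t=9: FL=W FR=S RL=S RR=W
t=10: FL=S FR=S RL=S RR=S
t=13: FL=S FR=W RL=W RR=S
t=16: FL=S FR=W RL=W RR=S
t=32: FL=S FR=W RL=W RR=S
t=33: FL=S FR=W RL=W RR=S


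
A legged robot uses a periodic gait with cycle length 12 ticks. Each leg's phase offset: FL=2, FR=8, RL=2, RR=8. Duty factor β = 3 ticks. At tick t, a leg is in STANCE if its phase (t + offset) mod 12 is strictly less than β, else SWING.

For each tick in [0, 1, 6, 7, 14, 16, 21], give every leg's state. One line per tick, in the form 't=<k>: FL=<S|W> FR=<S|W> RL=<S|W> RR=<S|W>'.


t=0: phase=(2,8,2,8) vs β=3 → FL=S FR=W RL=S RR=W
t=1: phase=(3,9,3,9) vs β=3 → FL=W FR=W RL=W RR=W
t=6: phase=(8,2,8,2) vs β=3 → FL=W FR=S RL=W RR=S
t=7: phase=(9,3,9,3) vs β=3 → FL=W FR=W RL=W RR=W
t=14: phase=(4,10,4,10) vs β=3 → FL=W FR=W RL=W RR=W
t=16: phase=(6,0,6,0) vs β=3 → FL=W FR=S RL=W RR=S
t=21: phase=(11,5,11,5) vs β=3 → FL=W FR=W RL=W RR=W

t=0: FL=S FR=W RL=S RR=W
t=1: FL=W FR=W RL=W RR=W
t=6: FL=W FR=S RL=W RR=S
t=7: FL=W FR=W RL=W RR=W
t=14: FL=W FR=W RL=W RR=W
t=16: FL=W FR=S RL=W RR=S
t=21: FL=W FR=W RL=W RR=W


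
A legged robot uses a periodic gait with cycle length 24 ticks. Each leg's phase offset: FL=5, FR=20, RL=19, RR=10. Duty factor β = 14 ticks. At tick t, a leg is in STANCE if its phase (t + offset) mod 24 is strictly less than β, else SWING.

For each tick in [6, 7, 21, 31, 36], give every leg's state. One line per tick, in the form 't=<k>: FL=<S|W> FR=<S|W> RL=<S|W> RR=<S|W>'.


t=6: FL=S FR=S RL=S RR=W
t=7: FL=S FR=S RL=S RR=W
t=21: FL=S FR=W RL=W RR=S
t=31: FL=S FR=S RL=S RR=W
t=36: FL=W FR=S RL=S RR=W

t=6: phase=(11,2,1,16) vs β=14 → FL=S FR=S RL=S RR=W
t=7: phase=(12,3,2,17) vs β=14 → FL=S FR=S RL=S RR=W
t=21: phase=(2,17,16,7) vs β=14 → FL=S FR=W RL=W RR=S
t=31: phase=(12,3,2,17) vs β=14 → FL=S FR=S RL=S RR=W
t=36: phase=(17,8,7,22) vs β=14 → FL=W FR=S RL=S RR=W


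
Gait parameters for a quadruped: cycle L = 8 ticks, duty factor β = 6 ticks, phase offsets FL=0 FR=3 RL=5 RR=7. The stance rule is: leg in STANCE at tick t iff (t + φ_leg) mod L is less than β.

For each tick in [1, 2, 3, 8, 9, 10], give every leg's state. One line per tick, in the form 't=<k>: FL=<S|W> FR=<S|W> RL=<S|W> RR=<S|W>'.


t=1: FL=S FR=S RL=W RR=S
t=2: FL=S FR=S RL=W RR=S
t=3: FL=S FR=W RL=S RR=S
t=8: FL=S FR=S RL=S RR=W
t=9: FL=S FR=S RL=W RR=S
t=10: FL=S FR=S RL=W RR=S

t=1: phase=(1,4,6,0) vs β=6 → FL=S FR=S RL=W RR=S
t=2: phase=(2,5,7,1) vs β=6 → FL=S FR=S RL=W RR=S
t=3: phase=(3,6,0,2) vs β=6 → FL=S FR=W RL=S RR=S
t=8: phase=(0,3,5,7) vs β=6 → FL=S FR=S RL=S RR=W
t=9: phase=(1,4,6,0) vs β=6 → FL=S FR=S RL=W RR=S
t=10: phase=(2,5,7,1) vs β=6 → FL=S FR=S RL=W RR=S


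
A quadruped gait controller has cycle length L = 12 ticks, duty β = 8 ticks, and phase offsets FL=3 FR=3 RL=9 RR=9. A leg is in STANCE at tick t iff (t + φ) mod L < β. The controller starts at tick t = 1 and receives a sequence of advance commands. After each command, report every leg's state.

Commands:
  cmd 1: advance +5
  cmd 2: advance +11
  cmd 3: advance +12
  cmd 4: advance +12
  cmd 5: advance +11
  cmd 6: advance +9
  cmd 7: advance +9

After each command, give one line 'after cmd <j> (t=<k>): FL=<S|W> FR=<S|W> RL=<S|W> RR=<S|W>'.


after cmd 1 (t=6): FL=W FR=W RL=S RR=S
after cmd 2 (t=17): FL=W FR=W RL=S RR=S
after cmd 3 (t=29): FL=W FR=W RL=S RR=S
after cmd 4 (t=41): FL=W FR=W RL=S RR=S
after cmd 5 (t=52): FL=S FR=S RL=S RR=S
after cmd 6 (t=61): FL=S FR=S RL=W RR=W
after cmd 7 (t=70): FL=S FR=S RL=S RR=S

start t=1: FL=S FR=S RL=W RR=W
cmd 1: advance +5 → t=6, phase=(9,9,3,3) → FL=W FR=W RL=S RR=S
cmd 2: advance +11 → t=17, phase=(8,8,2,2) → FL=W FR=W RL=S RR=S
cmd 3: advance +12 → t=29, phase=(8,8,2,2) → FL=W FR=W RL=S RR=S
cmd 4: advance +12 → t=41, phase=(8,8,2,2) → FL=W FR=W RL=S RR=S
cmd 5: advance +11 → t=52, phase=(7,7,1,1) → FL=S FR=S RL=S RR=S
cmd 6: advance +9 → t=61, phase=(4,4,10,10) → FL=S FR=S RL=W RR=W
cmd 7: advance +9 → t=70, phase=(1,1,7,7) → FL=S FR=S RL=S RR=S


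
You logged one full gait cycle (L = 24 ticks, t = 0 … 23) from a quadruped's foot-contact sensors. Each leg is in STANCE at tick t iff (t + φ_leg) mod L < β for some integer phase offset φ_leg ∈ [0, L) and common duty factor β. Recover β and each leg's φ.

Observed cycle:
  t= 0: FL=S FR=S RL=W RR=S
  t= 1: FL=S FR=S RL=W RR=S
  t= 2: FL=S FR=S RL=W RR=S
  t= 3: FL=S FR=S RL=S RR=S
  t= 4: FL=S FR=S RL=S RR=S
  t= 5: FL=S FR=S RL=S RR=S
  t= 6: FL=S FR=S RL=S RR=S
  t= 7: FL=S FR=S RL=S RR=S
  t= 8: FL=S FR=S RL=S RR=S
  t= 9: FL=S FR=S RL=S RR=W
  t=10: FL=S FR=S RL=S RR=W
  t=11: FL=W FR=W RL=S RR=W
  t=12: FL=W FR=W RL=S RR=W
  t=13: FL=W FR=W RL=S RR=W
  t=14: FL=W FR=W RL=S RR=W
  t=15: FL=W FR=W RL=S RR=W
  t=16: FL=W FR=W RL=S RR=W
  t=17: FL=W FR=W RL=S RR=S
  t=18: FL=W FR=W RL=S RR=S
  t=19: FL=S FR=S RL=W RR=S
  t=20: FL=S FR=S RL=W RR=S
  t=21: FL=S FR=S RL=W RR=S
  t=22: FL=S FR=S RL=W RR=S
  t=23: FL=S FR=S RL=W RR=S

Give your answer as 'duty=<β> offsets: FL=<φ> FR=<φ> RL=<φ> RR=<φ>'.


duty=16 offsets: FL=5 FR=5 RL=21 RR=7

duty β = stance ticks per leg = 16
FL: stance ticks = 16; W→S at t=19 → φ=5
FR: stance ticks = 16; W→S at t=19 → φ=5
RL: stance ticks = 16; W→S at t=3 → φ=21
RR: stance ticks = 16; W→S at t=17 → φ=7


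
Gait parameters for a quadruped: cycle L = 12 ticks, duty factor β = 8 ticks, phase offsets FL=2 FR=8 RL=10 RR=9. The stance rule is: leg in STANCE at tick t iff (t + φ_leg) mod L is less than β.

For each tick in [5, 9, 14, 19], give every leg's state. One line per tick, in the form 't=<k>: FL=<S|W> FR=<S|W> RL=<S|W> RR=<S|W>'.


t=5: phase=(7,1,3,2) vs β=8 → FL=S FR=S RL=S RR=S
t=9: phase=(11,5,7,6) vs β=8 → FL=W FR=S RL=S RR=S
t=14: phase=(4,10,0,11) vs β=8 → FL=S FR=W RL=S RR=W
t=19: phase=(9,3,5,4) vs β=8 → FL=W FR=S RL=S RR=S

t=5: FL=S FR=S RL=S RR=S
t=9: FL=W FR=S RL=S RR=S
t=14: FL=S FR=W RL=S RR=W
t=19: FL=W FR=S RL=S RR=S


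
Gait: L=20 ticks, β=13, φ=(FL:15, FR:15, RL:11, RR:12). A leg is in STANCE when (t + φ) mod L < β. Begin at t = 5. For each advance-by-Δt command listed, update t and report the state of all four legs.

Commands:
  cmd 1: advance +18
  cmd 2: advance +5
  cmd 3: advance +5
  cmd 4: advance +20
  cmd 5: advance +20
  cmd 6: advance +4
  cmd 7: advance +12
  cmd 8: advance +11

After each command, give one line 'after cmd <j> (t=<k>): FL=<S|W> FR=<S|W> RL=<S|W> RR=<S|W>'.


start t=5: FL=S FR=S RL=W RR=W
cmd 1: advance +18 → t=23, phase=(18,18,14,15) → FL=W FR=W RL=W RR=W
cmd 2: advance +5 → t=28, phase=(3,3,19,0) → FL=S FR=S RL=W RR=S
cmd 3: advance +5 → t=33, phase=(8,8,4,5) → FL=S FR=S RL=S RR=S
cmd 4: advance +20 → t=53, phase=(8,8,4,5) → FL=S FR=S RL=S RR=S
cmd 5: advance +20 → t=73, phase=(8,8,4,5) → FL=S FR=S RL=S RR=S
cmd 6: advance +4 → t=77, phase=(12,12,8,9) → FL=S FR=S RL=S RR=S
cmd 7: advance +12 → t=89, phase=(4,4,0,1) → FL=S FR=S RL=S RR=S
cmd 8: advance +11 → t=100, phase=(15,15,11,12) → FL=W FR=W RL=S RR=S

after cmd 1 (t=23): FL=W FR=W RL=W RR=W
after cmd 2 (t=28): FL=S FR=S RL=W RR=S
after cmd 3 (t=33): FL=S FR=S RL=S RR=S
after cmd 4 (t=53): FL=S FR=S RL=S RR=S
after cmd 5 (t=73): FL=S FR=S RL=S RR=S
after cmd 6 (t=77): FL=S FR=S RL=S RR=S
after cmd 7 (t=89): FL=S FR=S RL=S RR=S
after cmd 8 (t=100): FL=W FR=W RL=S RR=S


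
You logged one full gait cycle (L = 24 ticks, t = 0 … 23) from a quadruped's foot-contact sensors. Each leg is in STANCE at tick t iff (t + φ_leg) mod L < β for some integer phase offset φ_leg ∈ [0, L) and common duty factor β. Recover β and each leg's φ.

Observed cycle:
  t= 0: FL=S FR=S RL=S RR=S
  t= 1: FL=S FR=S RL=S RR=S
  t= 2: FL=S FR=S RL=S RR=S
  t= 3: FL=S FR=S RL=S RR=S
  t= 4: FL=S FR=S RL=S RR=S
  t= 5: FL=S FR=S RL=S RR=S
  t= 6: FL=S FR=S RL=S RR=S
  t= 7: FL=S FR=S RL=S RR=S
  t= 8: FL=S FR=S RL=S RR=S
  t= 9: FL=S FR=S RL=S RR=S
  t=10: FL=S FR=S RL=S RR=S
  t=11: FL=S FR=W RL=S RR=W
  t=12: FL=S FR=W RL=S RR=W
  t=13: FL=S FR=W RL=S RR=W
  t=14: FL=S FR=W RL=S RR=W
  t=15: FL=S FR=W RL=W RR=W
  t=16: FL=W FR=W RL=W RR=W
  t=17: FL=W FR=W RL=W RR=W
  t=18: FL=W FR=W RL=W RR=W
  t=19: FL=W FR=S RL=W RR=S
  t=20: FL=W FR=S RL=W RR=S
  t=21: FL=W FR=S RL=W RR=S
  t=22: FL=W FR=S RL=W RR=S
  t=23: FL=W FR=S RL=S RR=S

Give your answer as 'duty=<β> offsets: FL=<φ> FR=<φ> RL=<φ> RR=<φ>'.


duty=16 offsets: FL=0 FR=5 RL=1 RR=5

duty β = stance ticks per leg = 16
FL: stance ticks = 16; W→S at t=0 → φ=0
FR: stance ticks = 16; W→S at t=19 → φ=5
RL: stance ticks = 16; W→S at t=23 → φ=1
RR: stance ticks = 16; W→S at t=19 → φ=5


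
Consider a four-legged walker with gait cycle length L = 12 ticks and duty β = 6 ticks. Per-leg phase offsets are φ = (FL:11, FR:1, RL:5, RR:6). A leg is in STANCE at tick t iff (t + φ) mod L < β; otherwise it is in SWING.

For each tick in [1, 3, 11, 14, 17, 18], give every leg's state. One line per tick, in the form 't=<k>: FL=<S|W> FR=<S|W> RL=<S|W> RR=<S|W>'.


t=1: FL=S FR=S RL=W RR=W
t=3: FL=S FR=S RL=W RR=W
t=11: FL=W FR=S RL=S RR=S
t=14: FL=S FR=S RL=W RR=W
t=17: FL=S FR=W RL=W RR=W
t=18: FL=S FR=W RL=W RR=S

t=1: phase=(0,2,6,7) vs β=6 → FL=S FR=S RL=W RR=W
t=3: phase=(2,4,8,9) vs β=6 → FL=S FR=S RL=W RR=W
t=11: phase=(10,0,4,5) vs β=6 → FL=W FR=S RL=S RR=S
t=14: phase=(1,3,7,8) vs β=6 → FL=S FR=S RL=W RR=W
t=17: phase=(4,6,10,11) vs β=6 → FL=S FR=W RL=W RR=W
t=18: phase=(5,7,11,0) vs β=6 → FL=S FR=W RL=W RR=S


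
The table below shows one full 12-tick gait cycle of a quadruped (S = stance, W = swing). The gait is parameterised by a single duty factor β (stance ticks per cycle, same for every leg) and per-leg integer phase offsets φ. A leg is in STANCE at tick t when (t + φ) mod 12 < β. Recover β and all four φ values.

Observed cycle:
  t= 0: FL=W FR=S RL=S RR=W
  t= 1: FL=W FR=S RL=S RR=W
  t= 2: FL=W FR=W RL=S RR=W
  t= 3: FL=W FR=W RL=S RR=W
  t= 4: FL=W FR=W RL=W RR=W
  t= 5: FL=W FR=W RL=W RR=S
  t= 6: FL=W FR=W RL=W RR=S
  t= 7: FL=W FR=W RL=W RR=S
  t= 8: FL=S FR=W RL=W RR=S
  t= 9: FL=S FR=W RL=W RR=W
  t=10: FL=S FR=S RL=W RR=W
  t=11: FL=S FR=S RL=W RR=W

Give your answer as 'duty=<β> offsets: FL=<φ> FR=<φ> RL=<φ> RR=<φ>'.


duty β = stance ticks per leg = 4
FL: stance ticks = 4; W→S at t=8 → φ=4
FR: stance ticks = 4; W→S at t=10 → φ=2
RL: stance ticks = 4; W→S at t=0 → φ=0
RR: stance ticks = 4; W→S at t=5 → φ=7

duty=4 offsets: FL=4 FR=2 RL=0 RR=7


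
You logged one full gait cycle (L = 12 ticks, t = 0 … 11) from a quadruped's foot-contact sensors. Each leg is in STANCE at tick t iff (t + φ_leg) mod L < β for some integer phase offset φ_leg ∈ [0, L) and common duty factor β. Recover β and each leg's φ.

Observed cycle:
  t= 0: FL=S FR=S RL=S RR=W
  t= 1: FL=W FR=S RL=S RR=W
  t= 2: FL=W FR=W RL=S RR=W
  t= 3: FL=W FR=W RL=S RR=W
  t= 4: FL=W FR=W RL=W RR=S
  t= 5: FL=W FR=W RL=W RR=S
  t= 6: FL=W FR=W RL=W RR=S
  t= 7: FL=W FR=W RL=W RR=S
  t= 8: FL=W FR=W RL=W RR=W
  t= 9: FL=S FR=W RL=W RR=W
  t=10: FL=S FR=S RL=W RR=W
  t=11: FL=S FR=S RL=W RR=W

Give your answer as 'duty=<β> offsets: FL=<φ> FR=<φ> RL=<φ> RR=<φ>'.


duty=4 offsets: FL=3 FR=2 RL=0 RR=8

duty β = stance ticks per leg = 4
FL: stance ticks = 4; W→S at t=9 → φ=3
FR: stance ticks = 4; W→S at t=10 → φ=2
RL: stance ticks = 4; W→S at t=0 → φ=0
RR: stance ticks = 4; W→S at t=4 → φ=8


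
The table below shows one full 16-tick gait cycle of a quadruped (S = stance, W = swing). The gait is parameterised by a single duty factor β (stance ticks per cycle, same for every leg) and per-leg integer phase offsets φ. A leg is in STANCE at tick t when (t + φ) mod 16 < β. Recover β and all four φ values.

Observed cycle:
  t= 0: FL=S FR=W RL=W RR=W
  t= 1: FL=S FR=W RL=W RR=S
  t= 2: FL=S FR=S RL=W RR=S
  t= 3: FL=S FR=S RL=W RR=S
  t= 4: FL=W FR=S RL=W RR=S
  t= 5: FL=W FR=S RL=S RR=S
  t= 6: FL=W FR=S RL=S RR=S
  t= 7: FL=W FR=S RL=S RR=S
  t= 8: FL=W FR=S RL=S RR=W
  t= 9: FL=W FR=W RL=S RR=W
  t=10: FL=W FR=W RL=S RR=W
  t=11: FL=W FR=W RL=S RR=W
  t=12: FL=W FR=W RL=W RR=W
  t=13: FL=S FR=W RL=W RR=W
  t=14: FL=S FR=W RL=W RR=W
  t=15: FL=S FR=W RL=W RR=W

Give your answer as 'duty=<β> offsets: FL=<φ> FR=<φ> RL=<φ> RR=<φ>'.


duty=7 offsets: FL=3 FR=14 RL=11 RR=15

duty β = stance ticks per leg = 7
FL: stance ticks = 7; W→S at t=13 → φ=3
FR: stance ticks = 7; W→S at t=2 → φ=14
RL: stance ticks = 7; W→S at t=5 → φ=11
RR: stance ticks = 7; W→S at t=1 → φ=15


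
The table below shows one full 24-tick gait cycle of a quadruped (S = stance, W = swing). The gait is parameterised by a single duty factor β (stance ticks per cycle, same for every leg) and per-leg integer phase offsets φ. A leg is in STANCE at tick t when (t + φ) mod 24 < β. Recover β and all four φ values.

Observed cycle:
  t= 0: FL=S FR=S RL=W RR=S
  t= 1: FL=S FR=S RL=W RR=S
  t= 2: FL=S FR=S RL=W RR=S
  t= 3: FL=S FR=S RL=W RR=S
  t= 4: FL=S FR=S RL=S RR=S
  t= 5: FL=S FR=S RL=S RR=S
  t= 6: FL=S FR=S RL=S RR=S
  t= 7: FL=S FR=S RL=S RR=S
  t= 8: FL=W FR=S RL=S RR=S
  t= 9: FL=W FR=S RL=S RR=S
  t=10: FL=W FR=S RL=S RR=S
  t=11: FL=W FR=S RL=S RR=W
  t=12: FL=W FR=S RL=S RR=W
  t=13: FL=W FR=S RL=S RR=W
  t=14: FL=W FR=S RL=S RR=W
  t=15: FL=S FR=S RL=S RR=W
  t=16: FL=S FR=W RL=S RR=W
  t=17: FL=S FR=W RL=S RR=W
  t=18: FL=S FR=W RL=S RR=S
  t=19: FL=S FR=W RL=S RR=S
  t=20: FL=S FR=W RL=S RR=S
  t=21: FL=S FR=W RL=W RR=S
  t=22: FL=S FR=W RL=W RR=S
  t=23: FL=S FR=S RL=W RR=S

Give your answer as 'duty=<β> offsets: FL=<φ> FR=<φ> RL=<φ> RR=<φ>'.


duty β = stance ticks per leg = 17
FL: stance ticks = 17; W→S at t=15 → φ=9
FR: stance ticks = 17; W→S at t=23 → φ=1
RL: stance ticks = 17; W→S at t=4 → φ=20
RR: stance ticks = 17; W→S at t=18 → φ=6

duty=17 offsets: FL=9 FR=1 RL=20 RR=6


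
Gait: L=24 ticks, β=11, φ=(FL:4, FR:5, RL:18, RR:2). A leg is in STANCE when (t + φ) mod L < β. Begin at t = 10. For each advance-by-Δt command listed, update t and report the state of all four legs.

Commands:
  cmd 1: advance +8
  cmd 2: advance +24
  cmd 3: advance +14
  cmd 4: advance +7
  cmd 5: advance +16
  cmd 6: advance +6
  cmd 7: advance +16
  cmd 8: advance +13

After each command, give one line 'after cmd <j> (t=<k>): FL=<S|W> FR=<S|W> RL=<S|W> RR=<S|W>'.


after cmd 1 (t=18): FL=W FR=W RL=W RR=W
after cmd 2 (t=42): FL=W FR=W RL=W RR=W
after cmd 3 (t=56): FL=W FR=W RL=S RR=S
after cmd 4 (t=63): FL=W FR=W RL=S RR=W
after cmd 5 (t=79): FL=W FR=W RL=S RR=S
after cmd 6 (t=85): FL=W FR=W RL=S RR=W
after cmd 7 (t=101): FL=S FR=S RL=W RR=S
after cmd 8 (t=114): FL=W FR=W RL=W RR=W

start t=10: FL=W FR=W RL=S RR=W
cmd 1: advance +8 → t=18, phase=(22,23,12,20) → FL=W FR=W RL=W RR=W
cmd 2: advance +24 → t=42, phase=(22,23,12,20) → FL=W FR=W RL=W RR=W
cmd 3: advance +14 → t=56, phase=(12,13,2,10) → FL=W FR=W RL=S RR=S
cmd 4: advance +7 → t=63, phase=(19,20,9,17) → FL=W FR=W RL=S RR=W
cmd 5: advance +16 → t=79, phase=(11,12,1,9) → FL=W FR=W RL=S RR=S
cmd 6: advance +6 → t=85, phase=(17,18,7,15) → FL=W FR=W RL=S RR=W
cmd 7: advance +16 → t=101, phase=(9,10,23,7) → FL=S FR=S RL=W RR=S
cmd 8: advance +13 → t=114, phase=(22,23,12,20) → FL=W FR=W RL=W RR=W


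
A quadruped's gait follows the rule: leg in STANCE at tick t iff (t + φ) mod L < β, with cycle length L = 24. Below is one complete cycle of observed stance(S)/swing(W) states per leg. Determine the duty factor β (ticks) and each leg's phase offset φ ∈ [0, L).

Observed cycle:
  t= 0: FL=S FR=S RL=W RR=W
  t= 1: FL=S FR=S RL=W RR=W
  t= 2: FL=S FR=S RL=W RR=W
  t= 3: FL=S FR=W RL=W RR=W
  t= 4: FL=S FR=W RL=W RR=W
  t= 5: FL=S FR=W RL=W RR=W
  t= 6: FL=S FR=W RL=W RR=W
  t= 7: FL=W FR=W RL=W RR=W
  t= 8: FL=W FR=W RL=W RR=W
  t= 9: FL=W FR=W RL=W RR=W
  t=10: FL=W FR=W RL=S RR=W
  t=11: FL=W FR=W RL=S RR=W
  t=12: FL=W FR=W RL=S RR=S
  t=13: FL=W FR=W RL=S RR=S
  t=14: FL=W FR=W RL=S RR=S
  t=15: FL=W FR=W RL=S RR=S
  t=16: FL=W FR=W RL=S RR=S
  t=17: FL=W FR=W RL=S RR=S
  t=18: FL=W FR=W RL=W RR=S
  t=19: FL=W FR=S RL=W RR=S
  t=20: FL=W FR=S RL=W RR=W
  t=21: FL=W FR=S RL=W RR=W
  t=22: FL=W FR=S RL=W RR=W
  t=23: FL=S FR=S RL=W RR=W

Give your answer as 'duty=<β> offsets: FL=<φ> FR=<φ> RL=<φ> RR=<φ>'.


duty=8 offsets: FL=1 FR=5 RL=14 RR=12

duty β = stance ticks per leg = 8
FL: stance ticks = 8; W→S at t=23 → φ=1
FR: stance ticks = 8; W→S at t=19 → φ=5
RL: stance ticks = 8; W→S at t=10 → φ=14
RR: stance ticks = 8; W→S at t=12 → φ=12


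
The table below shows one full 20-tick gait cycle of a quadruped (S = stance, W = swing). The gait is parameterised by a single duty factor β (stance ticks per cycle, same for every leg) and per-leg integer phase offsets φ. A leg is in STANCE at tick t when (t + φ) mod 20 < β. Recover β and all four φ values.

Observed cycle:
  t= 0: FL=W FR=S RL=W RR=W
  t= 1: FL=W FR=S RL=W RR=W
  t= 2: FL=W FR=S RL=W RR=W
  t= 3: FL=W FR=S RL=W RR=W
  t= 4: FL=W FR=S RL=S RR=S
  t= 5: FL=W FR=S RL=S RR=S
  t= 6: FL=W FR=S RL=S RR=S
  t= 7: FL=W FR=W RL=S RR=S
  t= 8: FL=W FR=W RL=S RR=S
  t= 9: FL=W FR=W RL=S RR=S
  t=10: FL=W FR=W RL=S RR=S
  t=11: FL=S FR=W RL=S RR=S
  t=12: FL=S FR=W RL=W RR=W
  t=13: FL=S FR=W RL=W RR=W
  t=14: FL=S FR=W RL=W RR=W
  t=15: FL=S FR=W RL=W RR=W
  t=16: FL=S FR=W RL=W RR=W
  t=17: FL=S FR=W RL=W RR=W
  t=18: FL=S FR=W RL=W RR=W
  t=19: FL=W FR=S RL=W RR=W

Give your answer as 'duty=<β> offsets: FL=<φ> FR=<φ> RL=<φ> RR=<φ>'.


duty=8 offsets: FL=9 FR=1 RL=16 RR=16

duty β = stance ticks per leg = 8
FL: stance ticks = 8; W→S at t=11 → φ=9
FR: stance ticks = 8; W→S at t=19 → φ=1
RL: stance ticks = 8; W→S at t=4 → φ=16
RR: stance ticks = 8; W→S at t=4 → φ=16


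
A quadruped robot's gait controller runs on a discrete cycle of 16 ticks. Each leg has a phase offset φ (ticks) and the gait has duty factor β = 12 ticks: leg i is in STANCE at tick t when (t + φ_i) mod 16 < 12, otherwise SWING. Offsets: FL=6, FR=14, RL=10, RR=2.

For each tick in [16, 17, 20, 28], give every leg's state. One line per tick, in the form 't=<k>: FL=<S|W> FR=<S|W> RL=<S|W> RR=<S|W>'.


t=16: FL=S FR=W RL=S RR=S
t=17: FL=S FR=W RL=S RR=S
t=20: FL=S FR=S RL=W RR=S
t=28: FL=S FR=S RL=S RR=W

t=16: phase=(6,14,10,2) vs β=12 → FL=S FR=W RL=S RR=S
t=17: phase=(7,15,11,3) vs β=12 → FL=S FR=W RL=S RR=S
t=20: phase=(10,2,14,6) vs β=12 → FL=S FR=S RL=W RR=S
t=28: phase=(2,10,6,14) vs β=12 → FL=S FR=S RL=S RR=W


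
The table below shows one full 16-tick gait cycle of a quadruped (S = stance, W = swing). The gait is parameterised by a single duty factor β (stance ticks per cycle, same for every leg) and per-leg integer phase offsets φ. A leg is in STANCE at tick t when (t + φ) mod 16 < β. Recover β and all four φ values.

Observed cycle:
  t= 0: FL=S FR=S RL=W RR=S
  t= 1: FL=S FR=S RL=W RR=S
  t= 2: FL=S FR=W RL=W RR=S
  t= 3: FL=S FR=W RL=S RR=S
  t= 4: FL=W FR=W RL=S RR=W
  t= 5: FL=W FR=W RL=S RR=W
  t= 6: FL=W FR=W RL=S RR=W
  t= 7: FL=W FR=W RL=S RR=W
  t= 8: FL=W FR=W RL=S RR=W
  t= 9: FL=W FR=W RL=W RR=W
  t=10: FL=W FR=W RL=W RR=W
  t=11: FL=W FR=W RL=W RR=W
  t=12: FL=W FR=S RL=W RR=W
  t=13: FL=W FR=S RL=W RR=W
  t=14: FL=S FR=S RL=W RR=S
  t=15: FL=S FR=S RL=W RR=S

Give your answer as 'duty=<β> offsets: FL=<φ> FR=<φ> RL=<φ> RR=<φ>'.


duty=6 offsets: FL=2 FR=4 RL=13 RR=2

duty β = stance ticks per leg = 6
FL: stance ticks = 6; W→S at t=14 → φ=2
FR: stance ticks = 6; W→S at t=12 → φ=4
RL: stance ticks = 6; W→S at t=3 → φ=13
RR: stance ticks = 6; W→S at t=14 → φ=2


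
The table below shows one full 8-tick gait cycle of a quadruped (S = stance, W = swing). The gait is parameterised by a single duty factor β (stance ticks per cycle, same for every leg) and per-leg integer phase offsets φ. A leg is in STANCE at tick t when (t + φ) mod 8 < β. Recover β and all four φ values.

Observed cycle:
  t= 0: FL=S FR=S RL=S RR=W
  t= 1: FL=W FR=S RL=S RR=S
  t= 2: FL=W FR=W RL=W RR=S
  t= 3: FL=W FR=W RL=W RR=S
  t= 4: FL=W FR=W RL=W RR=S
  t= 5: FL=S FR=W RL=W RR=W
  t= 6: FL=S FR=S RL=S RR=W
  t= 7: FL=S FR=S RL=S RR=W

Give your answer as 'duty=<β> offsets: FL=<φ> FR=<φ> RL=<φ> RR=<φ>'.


duty=4 offsets: FL=3 FR=2 RL=2 RR=7

duty β = stance ticks per leg = 4
FL: stance ticks = 4; W→S at t=5 → φ=3
FR: stance ticks = 4; W→S at t=6 → φ=2
RL: stance ticks = 4; W→S at t=6 → φ=2
RR: stance ticks = 4; W→S at t=1 → φ=7


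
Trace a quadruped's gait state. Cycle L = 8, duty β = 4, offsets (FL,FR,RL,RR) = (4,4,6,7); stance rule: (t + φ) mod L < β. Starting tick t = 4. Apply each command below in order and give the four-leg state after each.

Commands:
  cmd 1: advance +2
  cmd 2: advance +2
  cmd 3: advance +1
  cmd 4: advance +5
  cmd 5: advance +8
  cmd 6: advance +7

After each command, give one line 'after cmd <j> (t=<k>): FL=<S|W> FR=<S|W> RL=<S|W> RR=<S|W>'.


after cmd 1 (t=6): FL=S FR=S RL=W RR=W
after cmd 2 (t=8): FL=W FR=W RL=W RR=W
after cmd 3 (t=9): FL=W FR=W RL=W RR=S
after cmd 4 (t=14): FL=S FR=S RL=W RR=W
after cmd 5 (t=22): FL=S FR=S RL=W RR=W
after cmd 6 (t=29): FL=S FR=S RL=S RR=W

start t=4: FL=S FR=S RL=S RR=S
cmd 1: advance +2 → t=6, phase=(2,2,4,5) → FL=S FR=S RL=W RR=W
cmd 2: advance +2 → t=8, phase=(4,4,6,7) → FL=W FR=W RL=W RR=W
cmd 3: advance +1 → t=9, phase=(5,5,7,0) → FL=W FR=W RL=W RR=S
cmd 4: advance +5 → t=14, phase=(2,2,4,5) → FL=S FR=S RL=W RR=W
cmd 5: advance +8 → t=22, phase=(2,2,4,5) → FL=S FR=S RL=W RR=W
cmd 6: advance +7 → t=29, phase=(1,1,3,4) → FL=S FR=S RL=S RR=W


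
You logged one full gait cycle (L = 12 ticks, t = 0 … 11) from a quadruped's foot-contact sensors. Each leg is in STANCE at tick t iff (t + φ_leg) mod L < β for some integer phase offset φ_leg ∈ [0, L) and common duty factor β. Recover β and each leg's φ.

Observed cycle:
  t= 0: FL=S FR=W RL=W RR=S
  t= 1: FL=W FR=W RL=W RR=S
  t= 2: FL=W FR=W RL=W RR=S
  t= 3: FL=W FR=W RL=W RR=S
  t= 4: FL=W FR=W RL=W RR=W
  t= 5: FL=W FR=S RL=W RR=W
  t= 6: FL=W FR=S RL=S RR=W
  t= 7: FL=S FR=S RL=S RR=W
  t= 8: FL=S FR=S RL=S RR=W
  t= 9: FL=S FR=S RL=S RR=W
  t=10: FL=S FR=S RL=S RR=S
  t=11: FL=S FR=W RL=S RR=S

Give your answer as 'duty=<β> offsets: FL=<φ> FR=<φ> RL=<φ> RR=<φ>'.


duty=6 offsets: FL=5 FR=7 RL=6 RR=2

duty β = stance ticks per leg = 6
FL: stance ticks = 6; W→S at t=7 → φ=5
FR: stance ticks = 6; W→S at t=5 → φ=7
RL: stance ticks = 6; W→S at t=6 → φ=6
RR: stance ticks = 6; W→S at t=10 → φ=2


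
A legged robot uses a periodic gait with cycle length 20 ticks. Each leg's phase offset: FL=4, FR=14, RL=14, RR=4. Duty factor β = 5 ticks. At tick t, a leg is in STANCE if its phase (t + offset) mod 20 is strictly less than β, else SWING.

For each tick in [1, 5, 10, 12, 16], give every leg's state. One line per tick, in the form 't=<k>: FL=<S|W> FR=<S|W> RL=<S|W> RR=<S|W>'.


t=1: FL=W FR=W RL=W RR=W
t=5: FL=W FR=W RL=W RR=W
t=10: FL=W FR=S RL=S RR=W
t=12: FL=W FR=W RL=W RR=W
t=16: FL=S FR=W RL=W RR=S

t=1: phase=(5,15,15,5) vs β=5 → FL=W FR=W RL=W RR=W
t=5: phase=(9,19,19,9) vs β=5 → FL=W FR=W RL=W RR=W
t=10: phase=(14,4,4,14) vs β=5 → FL=W FR=S RL=S RR=W
t=12: phase=(16,6,6,16) vs β=5 → FL=W FR=W RL=W RR=W
t=16: phase=(0,10,10,0) vs β=5 → FL=S FR=W RL=W RR=S


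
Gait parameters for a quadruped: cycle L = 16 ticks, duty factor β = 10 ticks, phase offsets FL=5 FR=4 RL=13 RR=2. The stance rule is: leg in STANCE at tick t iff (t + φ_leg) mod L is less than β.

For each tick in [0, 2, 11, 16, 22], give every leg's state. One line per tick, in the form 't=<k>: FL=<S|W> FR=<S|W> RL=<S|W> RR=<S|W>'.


t=0: FL=S FR=S RL=W RR=S
t=2: FL=S FR=S RL=W RR=S
t=11: FL=S FR=W RL=S RR=W
t=16: FL=S FR=S RL=W RR=S
t=22: FL=W FR=W RL=S RR=S

t=0: phase=(5,4,13,2) vs β=10 → FL=S FR=S RL=W RR=S
t=2: phase=(7,6,15,4) vs β=10 → FL=S FR=S RL=W RR=S
t=11: phase=(0,15,8,13) vs β=10 → FL=S FR=W RL=S RR=W
t=16: phase=(5,4,13,2) vs β=10 → FL=S FR=S RL=W RR=S
t=22: phase=(11,10,3,8) vs β=10 → FL=W FR=W RL=S RR=S


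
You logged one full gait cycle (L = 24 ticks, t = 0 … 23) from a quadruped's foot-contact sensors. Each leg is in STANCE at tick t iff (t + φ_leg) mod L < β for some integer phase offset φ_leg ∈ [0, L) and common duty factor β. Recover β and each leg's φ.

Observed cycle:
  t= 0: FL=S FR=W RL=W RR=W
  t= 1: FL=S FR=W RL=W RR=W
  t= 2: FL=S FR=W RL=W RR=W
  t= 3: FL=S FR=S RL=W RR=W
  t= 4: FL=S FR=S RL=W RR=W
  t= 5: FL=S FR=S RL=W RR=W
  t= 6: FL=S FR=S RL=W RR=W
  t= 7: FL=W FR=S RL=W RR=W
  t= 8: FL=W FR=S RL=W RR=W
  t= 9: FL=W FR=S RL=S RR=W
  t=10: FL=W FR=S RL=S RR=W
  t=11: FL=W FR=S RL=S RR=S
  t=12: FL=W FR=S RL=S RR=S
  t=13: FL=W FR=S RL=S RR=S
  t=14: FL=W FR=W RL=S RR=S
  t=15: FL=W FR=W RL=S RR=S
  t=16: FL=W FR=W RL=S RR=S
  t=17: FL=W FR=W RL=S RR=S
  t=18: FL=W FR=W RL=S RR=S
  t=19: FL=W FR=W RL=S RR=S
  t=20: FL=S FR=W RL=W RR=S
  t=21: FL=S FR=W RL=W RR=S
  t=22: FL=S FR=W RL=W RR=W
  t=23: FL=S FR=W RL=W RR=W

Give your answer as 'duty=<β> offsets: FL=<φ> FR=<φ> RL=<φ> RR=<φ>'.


duty β = stance ticks per leg = 11
FL: stance ticks = 11; W→S at t=20 → φ=4
FR: stance ticks = 11; W→S at t=3 → φ=21
RL: stance ticks = 11; W→S at t=9 → φ=15
RR: stance ticks = 11; W→S at t=11 → φ=13

duty=11 offsets: FL=4 FR=21 RL=15 RR=13


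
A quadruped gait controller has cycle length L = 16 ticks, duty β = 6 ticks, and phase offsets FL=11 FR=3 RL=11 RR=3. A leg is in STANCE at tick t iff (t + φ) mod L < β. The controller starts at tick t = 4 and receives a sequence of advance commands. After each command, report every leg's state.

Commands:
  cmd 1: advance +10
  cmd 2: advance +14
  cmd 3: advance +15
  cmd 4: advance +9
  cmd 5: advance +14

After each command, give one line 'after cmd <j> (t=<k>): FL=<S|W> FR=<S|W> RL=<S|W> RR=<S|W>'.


start t=4: FL=W FR=W RL=W RR=W
cmd 1: advance +10 → t=14, phase=(9,1,9,1) → FL=W FR=S RL=W RR=S
cmd 2: advance +14 → t=28, phase=(7,15,7,15) → FL=W FR=W RL=W RR=W
cmd 3: advance +15 → t=43, phase=(6,14,6,14) → FL=W FR=W RL=W RR=W
cmd 4: advance +9 → t=52, phase=(15,7,15,7) → FL=W FR=W RL=W RR=W
cmd 5: advance +14 → t=66, phase=(13,5,13,5) → FL=W FR=S RL=W RR=S

after cmd 1 (t=14): FL=W FR=S RL=W RR=S
after cmd 2 (t=28): FL=W FR=W RL=W RR=W
after cmd 3 (t=43): FL=W FR=W RL=W RR=W
after cmd 4 (t=52): FL=W FR=W RL=W RR=W
after cmd 5 (t=66): FL=W FR=S RL=W RR=S


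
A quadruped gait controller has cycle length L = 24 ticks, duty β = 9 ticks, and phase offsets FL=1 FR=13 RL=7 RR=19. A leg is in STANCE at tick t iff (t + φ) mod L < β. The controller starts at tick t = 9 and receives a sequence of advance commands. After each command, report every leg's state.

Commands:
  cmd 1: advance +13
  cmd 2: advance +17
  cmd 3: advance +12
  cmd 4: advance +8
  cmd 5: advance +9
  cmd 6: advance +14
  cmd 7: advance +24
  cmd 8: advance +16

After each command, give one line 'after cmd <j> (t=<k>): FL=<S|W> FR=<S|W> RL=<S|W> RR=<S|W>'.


after cmd 1 (t=22): FL=W FR=W RL=S RR=W
after cmd 2 (t=39): FL=W FR=S RL=W RR=W
after cmd 3 (t=51): FL=S FR=W RL=W RR=W
after cmd 4 (t=59): FL=W FR=S RL=W RR=S
after cmd 5 (t=68): FL=W FR=W RL=S RR=W
after cmd 6 (t=82): FL=W FR=W RL=W RR=S
after cmd 7 (t=106): FL=W FR=W RL=W RR=S
after cmd 8 (t=122): FL=S FR=W RL=W RR=W

start t=9: FL=W FR=W RL=W RR=S
cmd 1: advance +13 → t=22, phase=(23,11,5,17) → FL=W FR=W RL=S RR=W
cmd 2: advance +17 → t=39, phase=(16,4,22,10) → FL=W FR=S RL=W RR=W
cmd 3: advance +12 → t=51, phase=(4,16,10,22) → FL=S FR=W RL=W RR=W
cmd 4: advance +8 → t=59, phase=(12,0,18,6) → FL=W FR=S RL=W RR=S
cmd 5: advance +9 → t=68, phase=(21,9,3,15) → FL=W FR=W RL=S RR=W
cmd 6: advance +14 → t=82, phase=(11,23,17,5) → FL=W FR=W RL=W RR=S
cmd 7: advance +24 → t=106, phase=(11,23,17,5) → FL=W FR=W RL=W RR=S
cmd 8: advance +16 → t=122, phase=(3,15,9,21) → FL=S FR=W RL=W RR=W


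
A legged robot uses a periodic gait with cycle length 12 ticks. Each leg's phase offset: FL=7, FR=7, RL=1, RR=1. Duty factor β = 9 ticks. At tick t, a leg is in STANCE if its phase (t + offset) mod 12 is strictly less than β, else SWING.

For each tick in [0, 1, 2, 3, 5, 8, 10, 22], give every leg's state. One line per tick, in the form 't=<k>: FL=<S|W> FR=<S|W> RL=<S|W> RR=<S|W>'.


t=0: phase=(7,7,1,1) vs β=9 → FL=S FR=S RL=S RR=S
t=1: phase=(8,8,2,2) vs β=9 → FL=S FR=S RL=S RR=S
t=2: phase=(9,9,3,3) vs β=9 → FL=W FR=W RL=S RR=S
t=3: phase=(10,10,4,4) vs β=9 → FL=W FR=W RL=S RR=S
t=5: phase=(0,0,6,6) vs β=9 → FL=S FR=S RL=S RR=S
t=8: phase=(3,3,9,9) vs β=9 → FL=S FR=S RL=W RR=W
t=10: phase=(5,5,11,11) vs β=9 → FL=S FR=S RL=W RR=W
t=22: phase=(5,5,11,11) vs β=9 → FL=S FR=S RL=W RR=W

t=0: FL=S FR=S RL=S RR=S
t=1: FL=S FR=S RL=S RR=S
t=2: FL=W FR=W RL=S RR=S
t=3: FL=W FR=W RL=S RR=S
t=5: FL=S FR=S RL=S RR=S
t=8: FL=S FR=S RL=W RR=W
t=10: FL=S FR=S RL=W RR=W
t=22: FL=S FR=S RL=W RR=W


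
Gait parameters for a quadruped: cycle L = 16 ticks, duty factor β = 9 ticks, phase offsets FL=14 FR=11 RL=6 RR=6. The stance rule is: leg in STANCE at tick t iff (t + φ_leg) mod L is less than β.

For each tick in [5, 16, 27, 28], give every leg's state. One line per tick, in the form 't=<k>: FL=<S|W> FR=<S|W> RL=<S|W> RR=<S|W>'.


t=5: FL=S FR=S RL=W RR=W
t=16: FL=W FR=W RL=S RR=S
t=27: FL=W FR=S RL=S RR=S
t=28: FL=W FR=S RL=S RR=S

t=5: phase=(3,0,11,11) vs β=9 → FL=S FR=S RL=W RR=W
t=16: phase=(14,11,6,6) vs β=9 → FL=W FR=W RL=S RR=S
t=27: phase=(9,6,1,1) vs β=9 → FL=W FR=S RL=S RR=S
t=28: phase=(10,7,2,2) vs β=9 → FL=W FR=S RL=S RR=S


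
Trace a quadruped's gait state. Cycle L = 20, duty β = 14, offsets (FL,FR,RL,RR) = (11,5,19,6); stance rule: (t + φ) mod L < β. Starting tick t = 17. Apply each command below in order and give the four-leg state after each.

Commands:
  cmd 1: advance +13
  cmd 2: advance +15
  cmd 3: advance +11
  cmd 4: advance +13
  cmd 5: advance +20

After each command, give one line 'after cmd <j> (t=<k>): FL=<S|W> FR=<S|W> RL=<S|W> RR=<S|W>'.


after cmd 1 (t=30): FL=S FR=W RL=S RR=W
after cmd 2 (t=45): FL=W FR=S RL=S RR=S
after cmd 3 (t=56): FL=S FR=S RL=W RR=S
after cmd 4 (t=69): FL=S FR=W RL=S RR=W
after cmd 5 (t=89): FL=S FR=W RL=S RR=W

start t=17: FL=S FR=S RL=W RR=S
cmd 1: advance +13 → t=30, phase=(1,15,9,16) → FL=S FR=W RL=S RR=W
cmd 2: advance +15 → t=45, phase=(16,10,4,11) → FL=W FR=S RL=S RR=S
cmd 3: advance +11 → t=56, phase=(7,1,15,2) → FL=S FR=S RL=W RR=S
cmd 4: advance +13 → t=69, phase=(0,14,8,15) → FL=S FR=W RL=S RR=W
cmd 5: advance +20 → t=89, phase=(0,14,8,15) → FL=S FR=W RL=S RR=W


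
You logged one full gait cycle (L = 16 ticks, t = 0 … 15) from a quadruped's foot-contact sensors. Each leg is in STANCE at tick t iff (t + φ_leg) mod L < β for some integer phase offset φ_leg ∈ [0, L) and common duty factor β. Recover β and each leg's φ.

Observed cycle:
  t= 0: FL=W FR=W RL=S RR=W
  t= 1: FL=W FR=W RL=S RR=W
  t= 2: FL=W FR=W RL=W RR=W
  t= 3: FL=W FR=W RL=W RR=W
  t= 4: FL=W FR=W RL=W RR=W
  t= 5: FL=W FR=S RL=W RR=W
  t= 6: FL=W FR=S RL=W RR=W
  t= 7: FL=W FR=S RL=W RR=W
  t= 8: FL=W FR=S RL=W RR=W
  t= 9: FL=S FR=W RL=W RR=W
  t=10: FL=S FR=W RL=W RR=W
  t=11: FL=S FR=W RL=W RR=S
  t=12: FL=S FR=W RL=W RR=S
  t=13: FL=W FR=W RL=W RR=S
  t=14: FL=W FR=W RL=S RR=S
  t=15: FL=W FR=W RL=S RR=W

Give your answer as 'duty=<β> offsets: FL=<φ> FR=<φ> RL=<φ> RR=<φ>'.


duty=4 offsets: FL=7 FR=11 RL=2 RR=5

duty β = stance ticks per leg = 4
FL: stance ticks = 4; W→S at t=9 → φ=7
FR: stance ticks = 4; W→S at t=5 → φ=11
RL: stance ticks = 4; W→S at t=14 → φ=2
RR: stance ticks = 4; W→S at t=11 → φ=5


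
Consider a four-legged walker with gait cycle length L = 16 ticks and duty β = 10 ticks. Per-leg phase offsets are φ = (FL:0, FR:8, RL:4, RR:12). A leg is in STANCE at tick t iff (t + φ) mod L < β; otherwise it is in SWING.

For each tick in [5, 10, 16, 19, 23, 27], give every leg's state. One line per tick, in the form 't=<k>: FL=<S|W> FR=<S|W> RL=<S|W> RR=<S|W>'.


t=5: phase=(5,13,9,1) vs β=10 → FL=S FR=W RL=S RR=S
t=10: phase=(10,2,14,6) vs β=10 → FL=W FR=S RL=W RR=S
t=16: phase=(0,8,4,12) vs β=10 → FL=S FR=S RL=S RR=W
t=19: phase=(3,11,7,15) vs β=10 → FL=S FR=W RL=S RR=W
t=23: phase=(7,15,11,3) vs β=10 → FL=S FR=W RL=W RR=S
t=27: phase=(11,3,15,7) vs β=10 → FL=W FR=S RL=W RR=S

t=5: FL=S FR=W RL=S RR=S
t=10: FL=W FR=S RL=W RR=S
t=16: FL=S FR=S RL=S RR=W
t=19: FL=S FR=W RL=S RR=W
t=23: FL=S FR=W RL=W RR=S
t=27: FL=W FR=S RL=W RR=S


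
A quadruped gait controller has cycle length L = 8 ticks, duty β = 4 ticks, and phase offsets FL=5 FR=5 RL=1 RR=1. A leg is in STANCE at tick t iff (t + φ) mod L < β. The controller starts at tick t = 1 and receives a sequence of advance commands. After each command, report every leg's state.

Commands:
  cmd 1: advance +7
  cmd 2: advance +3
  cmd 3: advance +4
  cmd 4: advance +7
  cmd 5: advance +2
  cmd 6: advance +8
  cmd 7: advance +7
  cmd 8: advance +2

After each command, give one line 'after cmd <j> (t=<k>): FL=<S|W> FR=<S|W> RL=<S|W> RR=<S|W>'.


after cmd 1 (t=8): FL=W FR=W RL=S RR=S
after cmd 2 (t=11): FL=S FR=S RL=W RR=W
after cmd 3 (t=15): FL=W FR=W RL=S RR=S
after cmd 4 (t=22): FL=S FR=S RL=W RR=W
after cmd 5 (t=24): FL=W FR=W RL=S RR=S
after cmd 6 (t=32): FL=W FR=W RL=S RR=S
after cmd 7 (t=39): FL=W FR=W RL=S RR=S
after cmd 8 (t=41): FL=W FR=W RL=S RR=S

start t=1: FL=W FR=W RL=S RR=S
cmd 1: advance +7 → t=8, phase=(5,5,1,1) → FL=W FR=W RL=S RR=S
cmd 2: advance +3 → t=11, phase=(0,0,4,4) → FL=S FR=S RL=W RR=W
cmd 3: advance +4 → t=15, phase=(4,4,0,0) → FL=W FR=W RL=S RR=S
cmd 4: advance +7 → t=22, phase=(3,3,7,7) → FL=S FR=S RL=W RR=W
cmd 5: advance +2 → t=24, phase=(5,5,1,1) → FL=W FR=W RL=S RR=S
cmd 6: advance +8 → t=32, phase=(5,5,1,1) → FL=W FR=W RL=S RR=S
cmd 7: advance +7 → t=39, phase=(4,4,0,0) → FL=W FR=W RL=S RR=S
cmd 8: advance +2 → t=41, phase=(6,6,2,2) → FL=W FR=W RL=S RR=S


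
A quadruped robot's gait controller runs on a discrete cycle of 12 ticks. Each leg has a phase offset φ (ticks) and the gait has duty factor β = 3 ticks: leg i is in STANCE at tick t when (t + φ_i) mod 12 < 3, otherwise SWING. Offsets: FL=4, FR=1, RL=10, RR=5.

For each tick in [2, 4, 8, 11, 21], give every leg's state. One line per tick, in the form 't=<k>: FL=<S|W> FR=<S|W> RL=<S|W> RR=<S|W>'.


t=2: FL=W FR=W RL=S RR=W
t=4: FL=W FR=W RL=S RR=W
t=8: FL=S FR=W RL=W RR=S
t=11: FL=W FR=S RL=W RR=W
t=21: FL=S FR=W RL=W RR=S

t=2: phase=(6,3,0,7) vs β=3 → FL=W FR=W RL=S RR=W
t=4: phase=(8,5,2,9) vs β=3 → FL=W FR=W RL=S RR=W
t=8: phase=(0,9,6,1) vs β=3 → FL=S FR=W RL=W RR=S
t=11: phase=(3,0,9,4) vs β=3 → FL=W FR=S RL=W RR=W
t=21: phase=(1,10,7,2) vs β=3 → FL=S FR=W RL=W RR=S


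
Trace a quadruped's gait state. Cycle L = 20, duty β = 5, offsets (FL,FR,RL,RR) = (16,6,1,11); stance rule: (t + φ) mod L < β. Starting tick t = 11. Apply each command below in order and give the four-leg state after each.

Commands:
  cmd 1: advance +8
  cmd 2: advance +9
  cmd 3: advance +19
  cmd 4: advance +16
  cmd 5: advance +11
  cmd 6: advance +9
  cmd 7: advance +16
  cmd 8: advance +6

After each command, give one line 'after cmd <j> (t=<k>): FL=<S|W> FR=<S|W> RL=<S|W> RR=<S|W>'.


after cmd 1 (t=19): FL=W FR=W RL=S RR=W
after cmd 2 (t=28): FL=S FR=W RL=W RR=W
after cmd 3 (t=47): FL=S FR=W RL=W RR=W
after cmd 4 (t=63): FL=W FR=W RL=S RR=W
after cmd 5 (t=74): FL=W FR=S RL=W RR=W
after cmd 6 (t=83): FL=W FR=W RL=S RR=W
after cmd 7 (t=99): FL=W FR=W RL=S RR=W
after cmd 8 (t=105): FL=S FR=W RL=W RR=W

start t=11: FL=W FR=W RL=W RR=S
cmd 1: advance +8 → t=19, phase=(15,5,0,10) → FL=W FR=W RL=S RR=W
cmd 2: advance +9 → t=28, phase=(4,14,9,19) → FL=S FR=W RL=W RR=W
cmd 3: advance +19 → t=47, phase=(3,13,8,18) → FL=S FR=W RL=W RR=W
cmd 4: advance +16 → t=63, phase=(19,9,4,14) → FL=W FR=W RL=S RR=W
cmd 5: advance +11 → t=74, phase=(10,0,15,5) → FL=W FR=S RL=W RR=W
cmd 6: advance +9 → t=83, phase=(19,9,4,14) → FL=W FR=W RL=S RR=W
cmd 7: advance +16 → t=99, phase=(15,5,0,10) → FL=W FR=W RL=S RR=W
cmd 8: advance +6 → t=105, phase=(1,11,6,16) → FL=S FR=W RL=W RR=W


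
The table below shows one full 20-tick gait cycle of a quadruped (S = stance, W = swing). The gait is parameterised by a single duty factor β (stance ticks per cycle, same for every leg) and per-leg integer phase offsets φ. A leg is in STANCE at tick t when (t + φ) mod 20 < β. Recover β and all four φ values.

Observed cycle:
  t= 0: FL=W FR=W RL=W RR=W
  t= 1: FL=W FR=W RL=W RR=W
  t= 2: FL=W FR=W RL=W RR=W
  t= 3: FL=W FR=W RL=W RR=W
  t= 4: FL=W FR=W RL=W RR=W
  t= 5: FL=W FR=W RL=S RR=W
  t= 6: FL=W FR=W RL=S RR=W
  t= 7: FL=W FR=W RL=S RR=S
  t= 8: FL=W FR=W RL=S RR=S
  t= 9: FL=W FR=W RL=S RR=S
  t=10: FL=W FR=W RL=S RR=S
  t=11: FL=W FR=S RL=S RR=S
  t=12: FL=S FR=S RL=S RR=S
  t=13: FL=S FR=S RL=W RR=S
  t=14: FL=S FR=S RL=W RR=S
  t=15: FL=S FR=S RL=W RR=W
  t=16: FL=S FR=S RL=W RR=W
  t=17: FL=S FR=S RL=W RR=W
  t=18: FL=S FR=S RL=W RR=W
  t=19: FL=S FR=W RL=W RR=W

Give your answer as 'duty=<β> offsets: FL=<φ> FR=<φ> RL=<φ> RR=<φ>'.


duty=8 offsets: FL=8 FR=9 RL=15 RR=13

duty β = stance ticks per leg = 8
FL: stance ticks = 8; W→S at t=12 → φ=8
FR: stance ticks = 8; W→S at t=11 → φ=9
RL: stance ticks = 8; W→S at t=5 → φ=15
RR: stance ticks = 8; W→S at t=7 → φ=13
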